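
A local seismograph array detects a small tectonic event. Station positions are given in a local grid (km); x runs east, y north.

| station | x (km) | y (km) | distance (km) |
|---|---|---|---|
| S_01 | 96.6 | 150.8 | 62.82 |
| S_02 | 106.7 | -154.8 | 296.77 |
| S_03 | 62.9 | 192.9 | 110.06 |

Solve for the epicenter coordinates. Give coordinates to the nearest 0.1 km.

Circle about each station: (x − 96.6)² + (y − 150.8)² = 62.82²; (x − 106.7)² + (y + 154.8)² = 296.77²; (x − 62.9)² + (y − 192.9)² = 110.06².
Subtracting the S_01 equation from the S_02 and S_03 equations removes the quadratic terms:
20.2 x − 611.2 y = -80850.35
-67.4 x + 84.2 y = 927.77
Solving the 2×2 system: x ≈ 158.0, y ≈ 137.5 km.

x ≈ 158.0 km, y ≈ 137.5 km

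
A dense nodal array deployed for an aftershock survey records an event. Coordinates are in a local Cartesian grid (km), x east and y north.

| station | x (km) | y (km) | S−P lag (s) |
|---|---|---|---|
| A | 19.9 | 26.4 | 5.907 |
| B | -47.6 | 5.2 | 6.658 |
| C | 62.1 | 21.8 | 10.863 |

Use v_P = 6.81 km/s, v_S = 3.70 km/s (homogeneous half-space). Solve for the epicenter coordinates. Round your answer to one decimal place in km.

-20.6 km east, 51.9 km north

Distance from S−P lag: d = Δt · v_P v_S / (v_P − v_S) = Δt · (6.81·3.70)/(6.81−3.70) ≈ 8.1019·Δt.
So d_A = 47.86, d_B = 53.94, d_C = 88.01 km.
Circle about each station: (x − 19.9)² + (y − 26.4)² = 47.86²; (x + 47.6)² + (y − 5.2)² = 53.94²; (x − 62.1)² + (y − 21.8)² = 88.01².
Subtracting the A equation from the B and C equations removes the quadratic terms:
-135.0 x − 42.4 y = 580.89
84.4 x − 9.2 y = -2216.50
Solving the 2×2 system: x ≈ -20.6, y ≈ 51.9 km.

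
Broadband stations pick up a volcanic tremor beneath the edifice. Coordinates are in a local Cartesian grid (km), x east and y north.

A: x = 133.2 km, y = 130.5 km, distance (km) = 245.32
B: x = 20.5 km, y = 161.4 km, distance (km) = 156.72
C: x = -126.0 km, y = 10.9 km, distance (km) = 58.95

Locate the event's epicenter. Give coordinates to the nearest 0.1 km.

Circle about each station: (x − 133.2)² + (y − 130.5)² = 245.32²; (x − 20.5)² + (y − 161.4)² = 156.72²; (x + 126.0)² + (y − 10.9)² = 58.95².
Subtracting the A equation from the B and C equations removes the quadratic terms:
-225.4 x + 61.8 y = 27318.46
-518.4 x − 239.2 y = 37929.12
Solving the 2×2 system: x ≈ -103.3, y ≈ 65.3 km.

-103.3 km east, 65.3 km north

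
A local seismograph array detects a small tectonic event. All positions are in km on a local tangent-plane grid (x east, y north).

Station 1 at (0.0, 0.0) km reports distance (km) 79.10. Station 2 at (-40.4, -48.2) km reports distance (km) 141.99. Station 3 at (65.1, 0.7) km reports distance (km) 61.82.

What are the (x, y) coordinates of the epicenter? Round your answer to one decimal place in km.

50.6 km east, 60.8 km north

Circle about each station: x² + y² = 79.10²; (x + 40.4)² + (y + 48.2)² = 141.99²; (x − 65.1)² + (y − 0.7)² = 61.82².
Subtracting the Station 1 equation from the Station 2 and Station 3 equations removes the quadratic terms:
-80.8 x − 96.4 y = -9948.95
130.2 x + 1.4 y = 6673.60
Solving the 2×2 system: x ≈ 50.6, y ≈ 60.8 km.
Check against Station 1 (with the unrounded x, y): √(x²+y²) = 79.10 ≈ 79.10 km. ✓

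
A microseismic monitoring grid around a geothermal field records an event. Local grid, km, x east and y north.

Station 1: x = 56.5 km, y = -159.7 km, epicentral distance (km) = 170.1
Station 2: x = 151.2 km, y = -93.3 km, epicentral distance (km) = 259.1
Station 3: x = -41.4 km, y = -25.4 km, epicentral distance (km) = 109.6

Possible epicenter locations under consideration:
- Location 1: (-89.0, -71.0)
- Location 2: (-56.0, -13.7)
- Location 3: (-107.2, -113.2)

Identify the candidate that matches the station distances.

For each candidate, compare |candidate − station| to the reported distance:
Location 1: residuals Station 1 0.3, Station 2 17.9, Station 3 43.7 → max 43.7 km
Location 2: residuals Station 1 14.2, Station 2 37.1, Station 3 90.9 → max 90.9 km
Location 3: residuals Station 1 0.1, Station 2 0.1, Station 3 0.1 → max 0.1 km
Only Location 3 has all residuals ≈ 0.

Location 3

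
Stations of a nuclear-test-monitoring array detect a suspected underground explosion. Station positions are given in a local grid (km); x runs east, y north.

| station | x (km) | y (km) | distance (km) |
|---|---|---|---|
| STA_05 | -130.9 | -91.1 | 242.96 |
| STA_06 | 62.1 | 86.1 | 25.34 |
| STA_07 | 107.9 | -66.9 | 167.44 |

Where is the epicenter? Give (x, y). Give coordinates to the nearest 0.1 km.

(36.8, 84.7)

Circle about each station: (x + 130.9)² + (y + 91.1)² = 242.96²; (x − 62.1)² + (y − 86.1)² = 25.34²; (x − 107.9)² + (y + 66.9)² = 167.44².
Subtracting the STA_05 equation from the STA_06 and STA_07 equations removes the quadratic terms:
386.0 x + 354.4 y = 44223.05
477.6 x + 48.4 y = 21677.41
Solving the 2×2 system: x ≈ 36.8, y ≈ 84.7 km.
Check against STA_05 (with the unrounded x, y): √((x + 130.9)²+(y + 91.1)²) = 242.96 ≈ 242.96 km. ✓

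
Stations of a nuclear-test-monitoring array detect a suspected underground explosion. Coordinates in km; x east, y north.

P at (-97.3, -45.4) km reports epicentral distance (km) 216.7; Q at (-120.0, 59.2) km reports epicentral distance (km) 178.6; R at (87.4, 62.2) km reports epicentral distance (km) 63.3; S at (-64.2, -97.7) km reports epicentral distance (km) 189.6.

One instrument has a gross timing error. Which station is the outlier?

S

Solve using three stations at a time. Using P, Q, R (subtract circle equations pairwise → linear system) gives (x, y) ≈ (50.2, 113.4).
Distances from that point to each station vs reported:
  P: calculated 216.7 vs reported 216.7 → residual 0.0 km
  Q: calculated 178.6 vs reported 178.6 → residual 0.0 km
  R: calculated 63.3 vs reported 63.3 → residual 0.0 km
  S: calculated 240.1 vs reported 189.6 → residual 50.5 km
P, Q, R are mutually consistent (residuals ≈ 0); S is off by 50.5 km.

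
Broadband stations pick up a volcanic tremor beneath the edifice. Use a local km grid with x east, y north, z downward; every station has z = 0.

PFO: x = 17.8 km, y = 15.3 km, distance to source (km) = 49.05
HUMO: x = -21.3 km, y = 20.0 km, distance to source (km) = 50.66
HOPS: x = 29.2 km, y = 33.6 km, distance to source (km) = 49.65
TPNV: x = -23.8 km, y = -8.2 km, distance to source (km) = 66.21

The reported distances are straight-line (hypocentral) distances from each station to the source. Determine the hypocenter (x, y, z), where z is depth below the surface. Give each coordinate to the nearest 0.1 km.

(2.5, 35.9, 41.8)

Each station gives a sphere (x−x_i)² + (y−y_i)² + z² = d_i² (stations at z=0).
Subtracting the PFO sphere from HUMO and HOPS: z² cancels, leaving linear equations in x and y:
-78.2 x + 9.4 y = 142.23
22.8 x + 36.6 y = 1371.45
Solving: x ≈ 2.498, y ≈ 35.915 km (keep extra digits for the depth step; rounded: 2.5, 35.9).
Then from the PFO sphere: z² = 49.05² − (x − 17.8)² − (y − 15.3)² with x = 2.498, y = 35.915, so z ≈ 41.794 ≈ 41.8 km.
Check against TPNV (with the unrounded solution): distance 66.22 ≈ 66.21 km. ✓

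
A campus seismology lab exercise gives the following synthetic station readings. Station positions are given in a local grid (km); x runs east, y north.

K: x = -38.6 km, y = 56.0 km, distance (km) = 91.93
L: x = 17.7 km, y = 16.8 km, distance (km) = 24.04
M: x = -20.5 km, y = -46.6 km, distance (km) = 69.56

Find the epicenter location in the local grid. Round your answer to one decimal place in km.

x ≈ 32.8 km, y ≈ -1.9 km

Circle about each station: (x + 38.6)² + (y − 56.0)² = 91.93²; (x − 17.7)² + (y − 16.8)² = 24.04²; (x + 20.5)² + (y + 46.6)² = 69.56².
Subtracting pairs of circle equations eliminates x²+y² and gives linear equations (the radical axes):
112.6 x − 78.4 y = 3842.77
36.2 x − 205.2 y = 1578.38
Solving the 2×2 system: x ≈ 32.8, y ≈ -1.9 km.
Check against K (with the unrounded x, y): √((x + 38.6)²+(y − 56.0)²) = 91.93 ≈ 91.93 km. ✓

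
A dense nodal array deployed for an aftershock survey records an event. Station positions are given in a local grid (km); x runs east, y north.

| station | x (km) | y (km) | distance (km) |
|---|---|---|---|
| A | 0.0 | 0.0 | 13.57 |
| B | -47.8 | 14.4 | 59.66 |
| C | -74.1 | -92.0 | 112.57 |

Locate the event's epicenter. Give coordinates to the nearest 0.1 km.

5.5 km east, -12.4 km north

Circle about each station: x² + y² = 13.57²; (x + 47.8)² + (y − 14.4)² = 59.66²; (x + 74.1)² + (y + 92.0)² = 112.57².
Subtracting the A equation from the B and C equations removes the quadratic terms:
-95.6 x + 28.8 y = -882.97
-148.2 x − 184.0 y = 1466.95
Solving the 2×2 system: x ≈ 5.5, y ≈ -12.4 km.
Check against A (with the unrounded x, y): √(x²+y²) = 13.57 ≈ 13.57 km. ✓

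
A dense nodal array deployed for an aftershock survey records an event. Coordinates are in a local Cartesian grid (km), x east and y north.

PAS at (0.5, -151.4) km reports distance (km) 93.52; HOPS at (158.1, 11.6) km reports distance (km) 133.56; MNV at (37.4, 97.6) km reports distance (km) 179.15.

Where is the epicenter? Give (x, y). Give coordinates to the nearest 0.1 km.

Circle about each station: (x − 0.5)² + (y + 151.4)² = 93.52²; (x − 158.1)² + (y − 11.6)² = 133.56²; (x − 37.4)² + (y − 97.6)² = 179.15².
Subtracting pairs of circle equations eliminates x²+y² and gives linear equations (the radical axes):
315.2 x + 326.0 y = -6884.32
73.8 x + 498.0 y = -35346.42
Solving the 2×2 system: x ≈ 60.9, y ≈ -80.0 km.

(60.9, -80.0)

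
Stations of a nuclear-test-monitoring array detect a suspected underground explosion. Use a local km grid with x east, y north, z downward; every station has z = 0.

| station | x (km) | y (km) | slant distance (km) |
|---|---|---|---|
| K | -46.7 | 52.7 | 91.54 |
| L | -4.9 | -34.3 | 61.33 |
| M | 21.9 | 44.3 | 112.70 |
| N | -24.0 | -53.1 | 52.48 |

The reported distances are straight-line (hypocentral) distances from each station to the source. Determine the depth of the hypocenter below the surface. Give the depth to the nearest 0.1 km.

z ≈ 37.1 km

Each station gives a sphere (x−x_i)² + (y−y_i)² + z² = d_i² (stations at z=0).
Subtracting the K sphere from L and M: z² cancels, leaving linear equations in x and y:
83.6 x − 174.0 y = 860.52
137.2 x − 16.8 y = -6837.80
Solving: x ≈ -53.597, y ≈ -30.697 km (keep extra digits for the depth step; rounded: -53.6, -30.7).
Then from the K sphere: z² = 91.54² − (x + 46.7)² − (y − 52.7)² with x = -53.597, y = -30.697, so z ≈ 37.107 ≈ 37.1 km.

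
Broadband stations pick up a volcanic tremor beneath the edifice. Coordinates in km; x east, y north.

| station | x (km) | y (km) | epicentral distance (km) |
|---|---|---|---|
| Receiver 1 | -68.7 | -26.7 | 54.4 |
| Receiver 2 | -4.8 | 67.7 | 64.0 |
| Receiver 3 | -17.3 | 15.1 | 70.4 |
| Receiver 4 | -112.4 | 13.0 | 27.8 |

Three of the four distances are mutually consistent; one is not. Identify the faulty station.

Solve using three stations at a time. Using Receiver 1, Receiver 3, Receiver 4 (subtract circle equations pairwise → linear system) gives (x, y) ≈ (-87.1, 24.5).
Distances from that point to each station vs reported:
  Receiver 1: calculated 54.4 vs reported 54.4 → residual 0.0 km
  Receiver 2: calculated 92.9 vs reported 64.0 → residual 28.9 km
  Receiver 3: calculated 70.4 vs reported 70.4 → residual 0.0 km
  Receiver 4: calculated 27.8 vs reported 27.8 → residual 0.0 km
Receiver 1, Receiver 3, Receiver 4 are mutually consistent (residuals ≈ 0); Receiver 2 is off by 28.9 km.

Receiver 2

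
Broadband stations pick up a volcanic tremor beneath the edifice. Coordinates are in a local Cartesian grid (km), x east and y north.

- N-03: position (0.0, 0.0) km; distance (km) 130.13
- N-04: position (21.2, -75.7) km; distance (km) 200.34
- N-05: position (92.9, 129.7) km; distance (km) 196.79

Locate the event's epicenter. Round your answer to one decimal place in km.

Circle about each station: x² + y² = 130.13²; (x − 21.2)² + (y + 75.7)² = 200.34²; (x − 92.9)² + (y − 129.7)² = 196.79².
Subtracting the N-03 equation from the N-04 and N-05 equations removes the quadratic terms:
42.4 x − 151.4 y = -17022.37
185.8 x + 259.4 y = 3660.01
Solving the 2×2 system: x ≈ -98.7, y ≈ 84.8 km.
Check against N-03 (with the unrounded x, y): √(x²+y²) = 130.11 ≈ 130.13 km. ✓

(-98.7, 84.8)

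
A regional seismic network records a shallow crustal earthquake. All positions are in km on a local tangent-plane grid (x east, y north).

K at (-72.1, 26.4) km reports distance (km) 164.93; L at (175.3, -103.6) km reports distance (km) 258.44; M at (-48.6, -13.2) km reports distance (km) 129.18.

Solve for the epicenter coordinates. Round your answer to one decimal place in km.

-80.8 km east, -138.3 km north

Circle about each station: (x + 72.1)² + (y − 26.4)² = 164.93²; (x − 175.3)² + (y + 103.6)² = 258.44²; (x + 48.6)² + (y + 13.2)² = 129.18².
Subtracting the K equation from the L and M equations removes the quadratic terms:
494.8 x − 260.0 y = -4021.65
47.0 x − 79.2 y = 7155.26
Solving the 2×2 system: x ≈ -80.8, y ≈ -138.3 km.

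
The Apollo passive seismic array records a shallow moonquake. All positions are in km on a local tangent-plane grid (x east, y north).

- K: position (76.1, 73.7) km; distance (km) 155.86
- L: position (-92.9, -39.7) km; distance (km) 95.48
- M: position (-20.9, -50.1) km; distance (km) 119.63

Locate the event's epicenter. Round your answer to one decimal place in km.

Circle about each station: (x − 76.1)² + (y − 73.7)² = 155.86²; (x + 92.9)² + (y + 39.7)² = 95.48²; (x + 20.9)² + (y + 50.1)² = 119.63².
Subtracting the K equation from the L and M equations removes the quadratic terms:
-338.0 x − 226.8 y = 14159.51
-194.0 x − 247.6 y = 1704.92
Solving the 2×2 system: x ≈ -78.6, y ≈ 54.7 km.
Check against K (with the unrounded x, y): √((x − 76.1)²+(y − 73.7)²) = 155.85 ≈ 155.86 km. ✓

x ≈ -78.6 km, y ≈ 54.7 km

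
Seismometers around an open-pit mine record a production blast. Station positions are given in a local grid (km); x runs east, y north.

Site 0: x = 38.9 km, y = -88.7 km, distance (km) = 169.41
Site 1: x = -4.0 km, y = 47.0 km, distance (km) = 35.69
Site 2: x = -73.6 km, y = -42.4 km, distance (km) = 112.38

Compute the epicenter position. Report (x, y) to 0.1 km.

(-35.7, 63.4)

Circle about each station: (x − 38.9)² + (y + 88.7)² = 169.41²; (x + 4.0)² + (y − 47.0)² = 35.69²; (x + 73.6)² + (y + 42.4)² = 112.38².
Subtracting pairs of circle equations eliminates x²+y² and gives linear equations (the radical axes):
-85.8 x + 271.4 y = 20270.07
-225.0 x + 92.6 y = 13904.30
Solving the 2×2 system: x ≈ -35.7, y ≈ 63.4 km.
Check against Site 0 (with the unrounded x, y): √((x − 38.9)²+(y + 88.7)²) = 169.41 ≈ 169.41 km. ✓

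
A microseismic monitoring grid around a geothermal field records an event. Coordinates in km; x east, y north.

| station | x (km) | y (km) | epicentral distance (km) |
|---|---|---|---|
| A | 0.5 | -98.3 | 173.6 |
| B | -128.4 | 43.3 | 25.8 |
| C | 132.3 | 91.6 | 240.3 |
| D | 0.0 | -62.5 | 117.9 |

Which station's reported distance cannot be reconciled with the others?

Solve using three stations at a time. Using A, B, C (subtract circle equations pairwise → linear system) gives (x, y) ≈ (-102.7, 41.3).
Distances from that point to each station vs reported:
  A: calculated 173.6 vs reported 173.6 → residual 0.0 km
  B: calculated 25.8 vs reported 25.8 → residual 0.0 km
  C: calculated 240.3 vs reported 240.3 → residual 0.0 km
  D: calculated 146.0 vs reported 117.9 → residual 28.1 km
A, B, C are mutually consistent (residuals ≈ 0); D is off by 28.1 km.

D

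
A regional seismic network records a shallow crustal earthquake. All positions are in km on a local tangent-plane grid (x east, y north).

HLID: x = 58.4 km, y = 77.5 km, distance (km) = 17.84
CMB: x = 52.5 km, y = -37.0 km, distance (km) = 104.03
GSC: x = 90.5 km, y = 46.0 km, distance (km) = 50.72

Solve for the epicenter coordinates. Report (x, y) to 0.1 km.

Circle about each station: (x − 58.4)² + (y − 77.5)² = 17.84²; (x − 52.5)² + (y + 37.0)² = 104.03²; (x − 90.5)² + (y − 46.0)² = 50.72².
Subtracting the HLID equation from the CMB and GSC equations removes the quadratic terms:
-11.8 x − 229.0 y = -15795.54
64.2 x − 63.0 y = -1364.81
Solving the 2×2 system: x ≈ 44.2, y ≈ 66.7 km.

(44.2, 66.7)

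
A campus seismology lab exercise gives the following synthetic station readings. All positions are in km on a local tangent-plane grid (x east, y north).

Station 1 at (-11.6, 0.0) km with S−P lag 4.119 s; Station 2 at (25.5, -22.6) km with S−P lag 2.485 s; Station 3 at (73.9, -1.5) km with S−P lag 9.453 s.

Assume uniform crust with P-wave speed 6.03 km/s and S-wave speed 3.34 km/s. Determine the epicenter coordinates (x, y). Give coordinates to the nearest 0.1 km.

Distance from S−P lag: d = Δt · v_P v_S / (v_P − v_S) = Δt · (6.03·3.34)/(6.03−3.34) ≈ 7.4871·Δt.
So d_Station 1 = 30.84, d_Station 2 = 18.61, d_Station 3 = 70.78 km.
Circle about each station: (x + 11.6)² + y² = 30.84²; (x − 25.5)² + (y + 22.6)² = 18.61²; (x − 73.9)² + (y + 1.5)² = 70.78².
Subtracting pairs of circle equations eliminates x²+y² and gives linear equations (the radical axes):
74.2 x − 45.2 y = 1631.22
171.0 x − 3.0 y = 1270.20
Solving the 2×2 system: x ≈ 7.0, y ≈ -24.6 km.
Check against Station 1 (with the unrounded x, y): √((x + 11.6)²+y²) = 30.84 ≈ 30.84 km. ✓

x ≈ 7.0 km, y ≈ -24.6 km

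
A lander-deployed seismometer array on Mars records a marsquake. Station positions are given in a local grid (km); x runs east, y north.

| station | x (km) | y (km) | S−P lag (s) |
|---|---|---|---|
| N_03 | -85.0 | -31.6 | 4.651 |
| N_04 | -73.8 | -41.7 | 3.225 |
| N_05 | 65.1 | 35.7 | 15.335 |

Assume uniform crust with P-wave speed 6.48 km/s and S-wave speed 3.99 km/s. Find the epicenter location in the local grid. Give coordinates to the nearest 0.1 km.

x ≈ -54.7 km, y ≈ -69.2 km

Distance from S−P lag: d = Δt · v_P v_S / (v_P − v_S) = Δt · (6.48·3.99)/(6.48−3.99) ≈ 10.3836·Δt.
So d_N_03 = 48.29, d_N_04 = 33.49, d_N_05 = 159.23 km.
Circle about each station: (x + 85.0)² + (y + 31.6)² = 48.29²; (x + 73.8)² + (y + 41.7)² = 33.49²; (x − 65.1)² + (y − 35.7)² = 159.23².
Subtracting the N_03 equation from the N_04 and N_05 equations removes the quadratic terms:
22.4 x − 20.2 y = 172.11
300.2 x + 134.6 y = -25733.33
Solving the 2×2 system: x ≈ -54.7, y ≈ -69.2 km.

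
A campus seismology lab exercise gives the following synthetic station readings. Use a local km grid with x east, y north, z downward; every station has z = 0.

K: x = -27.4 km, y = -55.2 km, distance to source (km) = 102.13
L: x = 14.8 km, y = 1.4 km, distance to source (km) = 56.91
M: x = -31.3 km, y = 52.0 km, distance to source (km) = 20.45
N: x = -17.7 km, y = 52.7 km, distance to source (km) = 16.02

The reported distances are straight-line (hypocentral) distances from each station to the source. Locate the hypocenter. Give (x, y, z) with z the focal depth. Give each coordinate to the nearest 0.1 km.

(-18.2, 45.5, 14.3)

Each station gives a sphere (x−x_i)² + (y−y_i)² + z² = d_i² (stations at z=0).
Subtracting the K sphere from L and M: z² cancels, leaving linear equations in x and y:
84.4 x + 113.2 y = 3614.99
-7.8 x + 214.4 y = 9898.22
Solving: x ≈ -18.201, y ≈ 45.505 km (keep extra digits for the depth step; rounded: -18.2, 45.5).
Then from the K sphere: z² = 102.13² − (x + 27.4)² − (y + 55.2)² with x = -18.201, y = 45.505, so z ≈ 14.297 ≈ 14.3 km.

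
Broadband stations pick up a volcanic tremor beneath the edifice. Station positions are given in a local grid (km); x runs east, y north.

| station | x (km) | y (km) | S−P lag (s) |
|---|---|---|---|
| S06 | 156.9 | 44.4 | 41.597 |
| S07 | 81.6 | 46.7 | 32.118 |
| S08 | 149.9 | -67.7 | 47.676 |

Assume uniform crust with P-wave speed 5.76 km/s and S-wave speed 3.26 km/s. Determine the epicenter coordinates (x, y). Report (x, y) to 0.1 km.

x ≈ -139.5 km, y ≈ 143.2 km

Distance from S−P lag: d = Δt · v_P v_S / (v_P − v_S) = Δt · (5.76·3.26)/(5.76−3.26) ≈ 7.5110·Δt.
So d_S06 = 312.44, d_S07 = 241.24, d_S08 = 358.10 km.
Circle about each station: (x − 156.9)² + (y − 44.4)² = 312.44²; (x − 81.6)² + (y − 46.7)² = 241.24²; (x − 149.9)² + (y + 67.7)² = 358.10².
Subtracting the S06 equation from the S07 and S08 equations removes the quadratic terms:
-150.6 x + 4.6 y = 21672.50
-14.0 x − 224.2 y = -30152.53
Solving the 2×2 system: x ≈ -139.5, y ≈ 143.2 km.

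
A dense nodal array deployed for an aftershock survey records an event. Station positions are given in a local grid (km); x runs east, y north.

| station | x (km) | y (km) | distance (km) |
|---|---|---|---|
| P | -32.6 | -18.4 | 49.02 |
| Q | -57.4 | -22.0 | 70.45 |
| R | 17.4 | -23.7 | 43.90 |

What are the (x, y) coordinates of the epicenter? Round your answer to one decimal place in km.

Circle about each station: (x + 32.6)² + (y + 18.4)² = 49.02²; (x + 57.4)² + (y + 22.0)² = 70.45²; (x − 17.4)² + (y + 23.7)² = 43.90².
Subtracting the P equation from the Q and R equations removes the quadratic terms:
-49.6 x − 7.2 y = -182.80
100.0 x − 10.6 y = -61.12
Solving the 2×2 system: x ≈ 1.2, y ≈ 17.1 km.

x ≈ 1.2 km, y ≈ 17.1 km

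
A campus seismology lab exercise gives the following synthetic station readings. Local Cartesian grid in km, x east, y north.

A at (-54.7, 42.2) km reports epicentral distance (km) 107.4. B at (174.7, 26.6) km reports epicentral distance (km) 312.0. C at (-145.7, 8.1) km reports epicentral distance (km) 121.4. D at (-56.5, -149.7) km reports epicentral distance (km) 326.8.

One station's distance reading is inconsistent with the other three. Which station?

D

Solve using three stations at a time. Using A, B, C (subtract circle equations pairwise → linear system) gives (x, y) ≈ (-120.7, 126.9).
Distances from that point to each station vs reported:
  A: calculated 107.4 vs reported 107.4 → residual 0.0 km
  B: calculated 312.0 vs reported 312.0 → residual 0.0 km
  C: calculated 121.4 vs reported 121.4 → residual 0.0 km
  D: calculated 284.0 vs reported 326.8 → residual 42.8 km
A, B, C are mutually consistent (residuals ≈ 0); D is off by 42.8 km.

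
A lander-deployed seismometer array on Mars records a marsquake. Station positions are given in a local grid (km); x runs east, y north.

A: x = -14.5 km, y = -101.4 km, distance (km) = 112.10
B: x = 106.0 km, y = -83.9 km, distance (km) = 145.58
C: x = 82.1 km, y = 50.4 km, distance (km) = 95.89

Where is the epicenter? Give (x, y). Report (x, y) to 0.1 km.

Circle about each station: (x + 14.5)² + (y + 101.4)² = 112.10²; (x − 106.0)² + (y + 83.9)² = 145.58²; (x − 82.1)² + (y − 50.4)² = 95.89².
Subtracting the A equation from the B and C equations removes the quadratic terms:
241.0 x + 35.0 y = -844.13
193.2 x + 303.6 y = 2159.88
Solving the 2×2 system: x ≈ -5.0, y ≈ 10.3 km.

(-5.0, 10.3)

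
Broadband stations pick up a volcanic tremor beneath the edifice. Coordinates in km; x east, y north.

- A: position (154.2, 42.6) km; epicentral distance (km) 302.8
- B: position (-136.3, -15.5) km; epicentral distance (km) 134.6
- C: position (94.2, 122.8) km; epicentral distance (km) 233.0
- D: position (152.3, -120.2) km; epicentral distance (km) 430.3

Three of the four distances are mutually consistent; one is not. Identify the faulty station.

D

Solve using three stations at a time. Using A, B, C (subtract circle equations pairwise → linear system) gives (x, y) ≈ (-138.8, 119.1).
Distances from that point to each station vs reported:
  A: calculated 302.8 vs reported 302.8 → residual 0.0 km
  B: calculated 134.6 vs reported 134.6 → residual 0.0 km
  C: calculated 233.0 vs reported 233.0 → residual 0.0 km
  D: calculated 376.8 vs reported 430.3 → residual 53.5 km
A, B, C are mutually consistent (residuals ≈ 0); D is off by 53.5 km.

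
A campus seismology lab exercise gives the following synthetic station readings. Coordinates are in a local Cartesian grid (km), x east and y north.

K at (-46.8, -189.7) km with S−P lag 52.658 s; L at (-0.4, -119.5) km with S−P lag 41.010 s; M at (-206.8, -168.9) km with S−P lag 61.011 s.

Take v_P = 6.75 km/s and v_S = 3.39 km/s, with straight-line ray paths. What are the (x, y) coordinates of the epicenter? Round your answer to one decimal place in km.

Distance from S−P lag: d = Δt · v_P v_S / (v_P − v_S) = Δt · (6.75·3.39)/(6.75−3.39) ≈ 6.8103·Δt.
So d_K = 358.62, d_L = 279.29, d_M = 415.50 km.
Circle about each station: (x + 46.8)² + (y + 189.7)² = 358.62²; (x + 0.4)² + (y + 119.5)² = 279.29²; (x + 206.8)² + (y + 168.9)² = 415.50².
Subtracting pairs of circle equations eliminates x²+y² and gives linear equations (the radical axes):
92.8 x + 140.4 y = 26709.48
-320.0 x + 41.6 y = -10914.83
Solving the 2×2 system: x ≈ 54.2, y ≈ 154.4 km.
Check against K (with the unrounded x, y): √((x + 46.8)²+(y + 189.7)²) = 358.64 ≈ 358.62 km. ✓

(54.2, 154.4)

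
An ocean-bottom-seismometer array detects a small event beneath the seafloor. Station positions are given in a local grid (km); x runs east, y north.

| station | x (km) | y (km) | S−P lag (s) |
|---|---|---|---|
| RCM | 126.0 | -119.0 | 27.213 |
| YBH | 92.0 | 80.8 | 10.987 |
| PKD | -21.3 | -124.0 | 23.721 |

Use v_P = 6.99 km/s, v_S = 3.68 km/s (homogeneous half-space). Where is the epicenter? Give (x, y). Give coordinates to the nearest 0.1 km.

Distance from S−P lag: d = Δt · v_P v_S / (v_P − v_S) = Δt · (6.99·3.68)/(6.99−3.68) ≈ 7.7714·Δt.
So d_RCM = 211.48, d_YBH = 85.38, d_PKD = 184.34 km.
Circle about each station: (x − 126.0)² + (y + 119.0)² = 211.48²; (x − 92.0)² + (y − 80.8)² = 85.38²; (x + 21.3)² + (y + 124.0)² = 184.34².
Subtracting the RCM equation from the YBH and PKD equations removes the quadratic terms:
-68.0 x + 399.6 y = 22389.69
-294.6 x − 10.0 y = -3464.76
Solving the 2×2 system: x ≈ 9.8, y ≈ 57.7 km.
Check against RCM (with the unrounded x, y): √((x − 126.0)²+(y + 119.0)²) = 211.48 ≈ 211.48 km. ✓

x ≈ 9.8 km, y ≈ 57.7 km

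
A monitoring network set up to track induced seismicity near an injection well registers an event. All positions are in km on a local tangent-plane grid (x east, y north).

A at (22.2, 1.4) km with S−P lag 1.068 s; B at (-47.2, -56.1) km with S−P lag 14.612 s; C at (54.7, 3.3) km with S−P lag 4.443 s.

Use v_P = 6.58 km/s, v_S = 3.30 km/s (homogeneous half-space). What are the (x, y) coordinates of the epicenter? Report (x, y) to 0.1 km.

25.6 km east, 7.6 km north

Distance from S−P lag: d = Δt · v_P v_S / (v_P − v_S) = Δt · (6.58·3.30)/(6.58−3.30) ≈ 6.6201·Δt.
So d_A = 7.07, d_B = 96.73, d_C = 29.41 km.
Circle about each station: (x − 22.2)² + (y − 1.4)² = 7.07²; (x + 47.2)² + (y + 56.1)² = 96.73²; (x − 54.7)² + (y − 3.3)² = 29.41².
Subtracting pairs of circle equations eliminates x²+y² and gives linear equations (the radical axes):
-138.8 x − 115.0 y = -4426.46
65.0 x + 3.8 y = 1693.22
Solving the 2×2 system: x ≈ 25.6, y ≈ 7.6 km.
Check against A (with the unrounded x, y): √((x − 22.2)²+(y − 1.4)²) = 7.06 ≈ 7.07 km. ✓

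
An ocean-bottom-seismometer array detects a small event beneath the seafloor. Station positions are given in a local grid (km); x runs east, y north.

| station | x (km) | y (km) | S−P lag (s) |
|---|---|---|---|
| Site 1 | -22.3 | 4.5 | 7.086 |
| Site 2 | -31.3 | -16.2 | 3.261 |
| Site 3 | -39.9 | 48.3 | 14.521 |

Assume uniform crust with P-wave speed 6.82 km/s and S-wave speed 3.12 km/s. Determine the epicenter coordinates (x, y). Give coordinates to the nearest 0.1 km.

Distance from S−P lag: d = Δt · v_P v_S / (v_P − v_S) = Δt · (6.82·3.12)/(6.82−3.12) ≈ 5.7509·Δt.
So d_Site 1 = 40.75, d_Site 2 = 18.75, d_Site 3 = 83.51 km.
Circle about each station: (x + 22.3)² + (y − 4.5)² = 40.75²; (x + 31.3)² + (y + 16.2)² = 18.75²; (x + 39.9)² + (y − 48.3)² = 83.51².
Subtracting the Site 1 equation from the Site 2 and Site 3 equations removes the quadratic terms:
-18.0 x − 41.4 y = 2033.59
-35.2 x + 87.6 y = -1906.00
Solving the 2×2 system: x ≈ -32.7, y ≈ -34.9 km.

(-32.7, -34.9)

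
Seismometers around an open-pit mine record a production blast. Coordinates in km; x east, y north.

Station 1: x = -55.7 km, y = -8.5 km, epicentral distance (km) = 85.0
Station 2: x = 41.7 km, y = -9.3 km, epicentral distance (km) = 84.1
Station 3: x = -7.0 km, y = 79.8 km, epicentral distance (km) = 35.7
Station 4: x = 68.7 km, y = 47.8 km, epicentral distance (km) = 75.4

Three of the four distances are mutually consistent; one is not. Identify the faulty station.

Solve using three stations at a time. Using Station 1, Station 2, Station 4 (subtract circle equations pairwise → linear system) gives (x, y) ≈ (-5.7, 60.2).
Distances from that point to each station vs reported:
  Station 1: calculated 85.0 vs reported 85.0 → residual 0.0 km
  Station 2: calculated 84.1 vs reported 84.1 → residual 0.0 km
  Station 3: calculated 19.7 vs reported 35.7 → residual 16.0 km
  Station 4: calculated 75.4 vs reported 75.4 → residual 0.0 km
Station 1, Station 2, Station 4 are mutually consistent (residuals ≈ 0); Station 3 is off by 16.0 km.

Station 3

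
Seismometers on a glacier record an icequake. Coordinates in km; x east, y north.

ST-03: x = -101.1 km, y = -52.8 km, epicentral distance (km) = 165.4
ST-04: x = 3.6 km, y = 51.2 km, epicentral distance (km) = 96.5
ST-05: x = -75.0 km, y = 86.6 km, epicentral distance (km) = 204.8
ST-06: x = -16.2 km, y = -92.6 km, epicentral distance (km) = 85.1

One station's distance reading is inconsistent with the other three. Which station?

Solve using three stations at a time. Using ST-03, ST-05, ST-06 (subtract circle equations pairwise → linear system) gives (x, y) ≈ (64.0, -63.9).
Distances from that point to each station vs reported:
  ST-03: calculated 165.4 vs reported 165.4 → residual 0.0 km
  ST-04: calculated 129.9 vs reported 96.5 → residual 33.4 km
  ST-05: calculated 204.8 vs reported 204.8 → residual 0.0 km
  ST-06: calculated 85.1 vs reported 85.1 → residual 0.0 km
ST-03, ST-05, ST-06 are mutually consistent (residuals ≈ 0); ST-04 is off by 33.4 km.

ST-04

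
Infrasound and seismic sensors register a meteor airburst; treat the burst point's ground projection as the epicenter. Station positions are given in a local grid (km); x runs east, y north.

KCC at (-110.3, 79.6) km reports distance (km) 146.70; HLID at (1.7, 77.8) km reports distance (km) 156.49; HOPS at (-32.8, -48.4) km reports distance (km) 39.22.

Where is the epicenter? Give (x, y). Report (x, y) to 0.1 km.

(-69.8, -61.4)

Circle about each station: (x + 110.3)² + (y − 79.6)² = 146.70²; (x − 1.7)² + (y − 77.8)² = 156.49²; (x + 32.8)² + (y + 48.4)² = 39.22².
Subtracting the KCC equation from the HLID and HOPS equations removes the quadratic terms:
224.0 x − 3.6 y = -15414.75
155.0 x − 256.0 y = 4898.83
Solving the 2×2 system: x ≈ -69.8, y ≈ -61.4 km.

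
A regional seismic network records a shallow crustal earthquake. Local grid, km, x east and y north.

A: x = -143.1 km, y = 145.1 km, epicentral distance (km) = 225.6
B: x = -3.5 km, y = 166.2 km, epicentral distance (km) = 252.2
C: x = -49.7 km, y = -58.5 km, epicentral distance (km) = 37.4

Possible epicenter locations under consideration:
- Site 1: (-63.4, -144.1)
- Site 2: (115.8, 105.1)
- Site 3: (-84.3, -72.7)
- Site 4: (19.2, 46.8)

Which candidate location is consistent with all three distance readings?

For each candidate, compare |candidate − station| to the reported distance:
Site 1: residuals A 74.4, B 63.8, C 49.3 → max 74.4 km
Site 2: residuals A 36.4, B 118.2, C 195.3 → max 195.3 km
Site 3: residuals A 0.0, B 0.0, C 0.0 → max 0.0 km
Site 4: residuals A 35.9, B 130.7, C 88.4 → max 130.7 km
Only Site 3 has all residuals ≈ 0.

Site 3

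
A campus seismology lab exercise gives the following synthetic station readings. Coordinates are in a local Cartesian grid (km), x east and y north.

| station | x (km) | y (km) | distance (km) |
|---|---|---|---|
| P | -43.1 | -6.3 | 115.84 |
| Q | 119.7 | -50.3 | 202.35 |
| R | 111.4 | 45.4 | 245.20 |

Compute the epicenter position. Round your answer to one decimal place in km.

x ≈ -70.7 km, y ≈ -118.8 km

Circle about each station: (x + 43.1)² + (y + 6.3)² = 115.84²; (x − 119.7)² + (y + 50.3)² = 202.35²; (x − 111.4)² + (y − 45.4)² = 245.20².
Subtracting the P equation from the Q and R equations removes the quadratic terms:
325.6 x − 88.0 y = -12565.74
309.0 x + 103.4 y = -34130.31
Solving the 2×2 system: x ≈ -70.7, y ≈ -118.8 km.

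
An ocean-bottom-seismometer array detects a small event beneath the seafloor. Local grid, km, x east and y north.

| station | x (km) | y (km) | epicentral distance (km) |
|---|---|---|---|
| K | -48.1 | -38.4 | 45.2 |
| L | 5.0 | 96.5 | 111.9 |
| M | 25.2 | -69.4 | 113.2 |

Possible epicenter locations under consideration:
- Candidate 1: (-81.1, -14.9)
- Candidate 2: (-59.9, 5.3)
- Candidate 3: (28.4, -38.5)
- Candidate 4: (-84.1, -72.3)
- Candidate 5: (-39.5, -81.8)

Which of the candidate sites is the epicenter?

For each candidate, compare |candidate − station| to the reported distance:
Candidate 1: residuals K 4.7, L 28.9, M 6.3 → max 28.9 km
Candidate 2: residuals K 0.1, L 0.0, M 0.0 → max 0.1 km
Candidate 3: residuals K 31.3, L 25.1, M 82.1 → max 82.1 km
Candidate 4: residuals K 4.2, L 79.0, M 3.9 → max 79.0 km
Candidate 5: residuals K 1.0, L 71.9, M 47.3 → max 71.9 km
Only Candidate 2 has all residuals ≈ 0.

Candidate 2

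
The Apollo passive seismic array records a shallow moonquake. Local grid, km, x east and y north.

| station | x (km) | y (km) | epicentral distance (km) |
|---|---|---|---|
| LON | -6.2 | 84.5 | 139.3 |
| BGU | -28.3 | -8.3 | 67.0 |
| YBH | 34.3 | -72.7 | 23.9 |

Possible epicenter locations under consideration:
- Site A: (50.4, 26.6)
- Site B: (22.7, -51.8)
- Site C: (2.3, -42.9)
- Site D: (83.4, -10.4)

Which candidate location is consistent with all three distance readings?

Site B

For each candidate, compare |candidate − station| to the reported distance:
Site A: residuals LON 58.3, BGU 19.1, YBH 76.7 → max 76.7 km
Site B: residuals LON 0.0, BGU 0.0, YBH 0.0 → max 0.0 km
Site C: residuals LON 11.6, BGU 20.8, YBH 19.8 → max 20.8 km
Site D: residuals LON 8.8, BGU 44.7, YBH 55.4 → max 55.4 km
Only Site B has all residuals ≈ 0.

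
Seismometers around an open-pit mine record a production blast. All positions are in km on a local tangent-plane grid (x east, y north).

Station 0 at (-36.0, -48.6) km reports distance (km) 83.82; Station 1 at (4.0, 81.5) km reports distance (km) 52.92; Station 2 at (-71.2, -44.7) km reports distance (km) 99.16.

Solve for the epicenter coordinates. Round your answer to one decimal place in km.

Circle about each station: (x + 36.0)² + (y + 48.6)² = 83.82²; (x − 4.0)² + (y − 81.5)² = 52.92²; (x + 71.2)² + (y + 44.7)² = 99.16².
Subtracting the Station 0 equation from the Station 1 and Station 2 equations removes the quadratic terms:
80.0 x + 260.2 y = 7225.56
-70.4 x + 7.8 y = 602.66
Solving the 2×2 system: x ≈ -5.3, y ≈ 29.4 km.

-5.3 km east, 29.4 km north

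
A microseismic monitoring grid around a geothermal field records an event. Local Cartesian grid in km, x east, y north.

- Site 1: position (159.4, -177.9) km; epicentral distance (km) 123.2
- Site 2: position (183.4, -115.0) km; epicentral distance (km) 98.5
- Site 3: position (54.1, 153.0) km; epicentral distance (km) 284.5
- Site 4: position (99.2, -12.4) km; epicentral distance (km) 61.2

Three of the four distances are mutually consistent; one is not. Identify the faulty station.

Solve using three stations at a time. Using Site 1, Site 2, Site 4 (subtract circle equations pairwise → linear system) gives (x, y) ≈ (94.1, -73.4).
Distances from that point to each station vs reported:
  Site 1: calculated 123.2 vs reported 123.2 → residual 0.0 km
  Site 2: calculated 98.5 vs reported 98.5 → residual 0.0 km
  Site 3: calculated 229.9 vs reported 284.5 → residual 54.6 km
  Site 4: calculated 61.2 vs reported 61.2 → residual 0.0 km
Site 1, Site 2, Site 4 are mutually consistent (residuals ≈ 0); Site 3 is off by 54.6 km.

Site 3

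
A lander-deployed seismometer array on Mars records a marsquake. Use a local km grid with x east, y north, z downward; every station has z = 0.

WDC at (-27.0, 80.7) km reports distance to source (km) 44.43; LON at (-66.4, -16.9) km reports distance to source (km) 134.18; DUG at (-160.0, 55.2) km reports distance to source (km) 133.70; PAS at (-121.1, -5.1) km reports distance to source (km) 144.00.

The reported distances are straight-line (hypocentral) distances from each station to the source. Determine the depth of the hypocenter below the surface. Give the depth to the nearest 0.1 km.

Each station gives a sphere (x−x_i)² + (y−y_i)² + z² = d_i² (stations at z=0).
Subtracting the WDC sphere from LON and DUG: z² cancels, leaving linear equations in x and y:
-78.8 x − 195.2 y = -18577.17
-266.0 x − 51.0 y = 5503.88
Solving: x ≈ -42.205, y ≈ 112.207 km (keep extra digits for the depth step; rounded: -42.2, 112.2).
Then from the WDC sphere: z² = 44.43² − (x + 27.0)² − (y − 80.7)² with x = -42.205, y = 112.207, so z ≈ 27.389 ≈ 27.4 km.

27.4 km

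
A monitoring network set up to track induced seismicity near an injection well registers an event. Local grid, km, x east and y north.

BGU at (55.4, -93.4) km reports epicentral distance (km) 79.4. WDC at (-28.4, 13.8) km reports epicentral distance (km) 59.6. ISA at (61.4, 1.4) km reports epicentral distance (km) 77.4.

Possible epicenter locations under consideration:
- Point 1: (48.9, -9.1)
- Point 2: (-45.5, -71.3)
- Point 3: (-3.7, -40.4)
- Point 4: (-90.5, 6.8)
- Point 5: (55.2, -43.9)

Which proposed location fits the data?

For each candidate, compare |candidate − station| to the reported distance:
Point 1: residuals BGU 5.2, WDC 21.0, ISA 61.1 → max 61.1 km
Point 2: residuals BGU 23.9, WDC 27.2, ISA 51.9 → max 51.9 km
Point 3: residuals BGU 0.0, WDC 0.0, ISA 0.0 → max 0.0 km
Point 4: residuals BGU 97.6, WDC 2.9, ISA 74.6 → max 97.6 km
Point 5: residuals BGU 29.9, WDC 42.0, ISA 31.7 → max 42.0 km
Only Point 3 has all residuals ≈ 0.

Point 3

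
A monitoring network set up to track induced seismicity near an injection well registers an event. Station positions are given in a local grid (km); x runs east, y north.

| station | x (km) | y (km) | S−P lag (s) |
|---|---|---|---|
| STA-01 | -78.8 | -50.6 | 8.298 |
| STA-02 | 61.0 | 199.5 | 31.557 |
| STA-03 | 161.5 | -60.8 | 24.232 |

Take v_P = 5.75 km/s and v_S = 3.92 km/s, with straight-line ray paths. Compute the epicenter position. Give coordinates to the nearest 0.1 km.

Distance from S−P lag: d = Δt · v_P v_S / (v_P − v_S) = Δt · (5.75·3.92)/(5.75−3.92) ≈ 12.3169·Δt.
So d_STA-01 = 102.21, d_STA-02 = 388.69, d_STA-03 = 298.46 km.
Circle about each station: (x + 78.8)² + (y + 50.6)² = 102.21²; (x − 61.0)² + (y − 199.5)² = 388.69²; (x − 161.5)² + (y + 60.8)² = 298.46².
Subtracting the STA-01 equation from the STA-02 and STA-03 equations removes the quadratic terms:
279.6 x + 500.2 y = -105881.58
480.6 x − 20.4 y = -57622.40
Solving the 2×2 system: x ≈ -125.9, y ≈ -141.3 km.
Check against STA-01 (with the unrounded x, y): √((x + 78.8)²+(y + 50.6)²) = 102.20 ≈ 102.21 km. ✓

x ≈ -125.9 km, y ≈ -141.3 km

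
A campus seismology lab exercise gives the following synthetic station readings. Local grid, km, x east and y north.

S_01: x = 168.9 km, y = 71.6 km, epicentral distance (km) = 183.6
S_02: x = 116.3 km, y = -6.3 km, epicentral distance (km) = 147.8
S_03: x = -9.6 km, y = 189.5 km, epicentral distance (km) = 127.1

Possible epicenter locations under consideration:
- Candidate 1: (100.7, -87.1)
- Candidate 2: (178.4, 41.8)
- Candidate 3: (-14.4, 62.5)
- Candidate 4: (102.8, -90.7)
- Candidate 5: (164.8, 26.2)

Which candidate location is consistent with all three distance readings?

Candidate 3

For each candidate, compare |candidate − station| to the reported distance:
Candidate 1: residuals S_01 10.9, S_02 65.5, S_03 170.7 → max 170.7 km
Candidate 2: residuals S_01 152.3, S_02 69.3, S_03 112.0 → max 152.3 km
Candidate 3: residuals S_01 0.1, S_02 0.1, S_03 0.0 → max 0.1 km
Candidate 4: residuals S_01 8.4, S_02 62.3, S_03 174.8 → max 174.8 km
Candidate 5: residuals S_01 138.0, S_02 89.4, S_03 111.8 → max 138.0 km
Only Candidate 3 has all residuals ≈ 0.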